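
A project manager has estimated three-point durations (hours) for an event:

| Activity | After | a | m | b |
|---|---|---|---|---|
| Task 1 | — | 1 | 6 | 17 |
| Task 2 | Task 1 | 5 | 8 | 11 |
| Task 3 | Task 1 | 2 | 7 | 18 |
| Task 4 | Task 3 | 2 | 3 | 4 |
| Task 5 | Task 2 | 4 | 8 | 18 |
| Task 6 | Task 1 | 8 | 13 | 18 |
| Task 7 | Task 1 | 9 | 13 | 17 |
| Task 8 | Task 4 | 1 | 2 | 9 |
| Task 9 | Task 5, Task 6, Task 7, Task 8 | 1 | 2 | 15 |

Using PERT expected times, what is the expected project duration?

28 hours

te_Task 1 = (1 + 4·6 + 17)/6 = 42/6 = 7
te_Task 2 = (5 + 4·8 + 11)/6 = 48/6 = 8
te_Task 3 = (2 + 4·7 + 18)/6 = 48/6 = 8
te_Task 4 = (2 + 4·3 + 4)/6 = 18/6 = 3
te_Task 5 = (4 + 4·8 + 18)/6 = 54/6 = 9
te_Task 6 = (8 + 4·13 + 18)/6 = 78/6 = 13
te_Task 7 = (9 + 4·13 + 17)/6 = 78/6 = 13
te_Task 8 = (1 + 4·2 + 9)/6 = 18/6 = 3
te_Task 9 = (1 + 4·2 + 15)/6 = 24/6 = 4

Forward pass:
ES_Task 1 = 0; EF_Task 1 = 7
ES_Task 2 = 7; EF_Task 2 = 7+8 = 15
ES_Task 3 = 7; EF_Task 3 = 7+8 = 15
ES_Task 4 = 15; EF_Task 4 = 15+3 = 18
ES_Task 5 = 15; EF_Task 5 = 15+9 = 24
ES_Task 6 = 7; EF_Task 6 = 7+13 = 20
ES_Task 7 = 7; EF_Task 7 = 7+13 = 20
ES_Task 8 = 18; EF_Task 8 = 18+3 = 21
ES_Task 9 = max(EF_Task 5=24, EF_Task 6=20, EF_Task 7=20, EF_Task 8=21) = 24; EF_Task 9 = 24+4 = 28
Expected project duration μ = 28 hours. Critical path: Task 1 → Task 2 → Task 5 → Task 9.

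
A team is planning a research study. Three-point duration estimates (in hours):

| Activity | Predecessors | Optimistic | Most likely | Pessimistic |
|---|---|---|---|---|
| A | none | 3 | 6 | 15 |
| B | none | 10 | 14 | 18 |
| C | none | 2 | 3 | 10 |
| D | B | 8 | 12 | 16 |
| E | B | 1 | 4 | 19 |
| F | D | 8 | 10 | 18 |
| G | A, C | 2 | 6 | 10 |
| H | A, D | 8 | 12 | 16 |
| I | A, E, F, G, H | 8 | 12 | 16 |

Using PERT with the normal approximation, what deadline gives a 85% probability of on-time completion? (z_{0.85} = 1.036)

52.8 hours

te_A = (3 + 4·6 + 15)/6 = 42/6 = 7; σ²_A = ((15−3)/6)² = 4.000
te_B = (10 + 4·14 + 18)/6 = 84/6 = 14; σ²_B = ((18−10)/6)² = 1.778
te_C = (2 + 4·3 + 10)/6 = 24/6 = 4; σ²_C = ((10−2)/6)² = 1.778
te_D = (8 + 4·12 + 16)/6 = 72/6 = 12; σ²_D = ((16−8)/6)² = 1.778
te_E = (1 + 4·4 + 19)/6 = 36/6 = 6; σ²_E = ((19−1)/6)² = 9.000
te_F = (8 + 4·10 + 18)/6 = 66/6 = 11; σ²_F = ((18−8)/6)² = 2.778
te_G = (2 + 4·6 + 10)/6 = 36/6 = 6; σ²_G = ((10−2)/6)² = 1.778
te_H = (8 + 4·12 + 16)/6 = 72/6 = 12; σ²_H = ((16−8)/6)² = 1.778
te_I = (8 + 4·12 + 16)/6 = 72/6 = 12; σ²_I = ((16−8)/6)² = 1.778

Forward pass:
ES_A = 0; EF_A = 7
ES_B = 0; EF_B = 14
ES_C = 0; EF_C = 4
ES_D = 14; EF_D = 14+12 = 26
ES_E = 14; EF_E = 14+6 = 20
ES_F = 26; EF_F = 26+11 = 37
ES_G = max(EF_A=7, EF_C=4) = 7; EF_G = 7+6 = 13
ES_H = max(EF_A=7, EF_D=26) = 26; EF_H = 26+12 = 38
ES_I = max(EF_A=7, EF_E=20, EF_F=37, EF_G=13, EF_H=38) = 38; EF_I = 38+12 = 50
Expected project duration μ = 50 hours. Critical path: B → D → H → I.

Variance along critical path = 1.778 + 1.778 + 1.778 + 1.778 = 7.111; σ = 2.667 hours.
D = μ + z·σ = 50 + 1.036·2.667 = 52.8 hours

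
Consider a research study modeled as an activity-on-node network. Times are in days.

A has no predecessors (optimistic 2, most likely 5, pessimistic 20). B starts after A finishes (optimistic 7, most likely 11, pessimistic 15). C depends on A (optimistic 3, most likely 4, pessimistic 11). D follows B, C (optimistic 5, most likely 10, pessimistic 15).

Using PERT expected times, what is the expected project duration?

te_A = (2 + 4·5 + 20)/6 = 42/6 = 7
te_B = (7 + 4·11 + 15)/6 = 66/6 = 11
te_C = (3 + 4·4 + 11)/6 = 30/6 = 5
te_D = (5 + 4·10 + 15)/6 = 60/6 = 10

Forward pass:
ES_A = 0; EF_A = 7
ES_B = 7; EF_B = 7+11 = 18
ES_C = 7; EF_C = 7+5 = 12
ES_D = max(EF_B=18, EF_C=12) = 18; EF_D = 18+10 = 28
Expected project duration μ = 28 days. Critical path: A → B → D.

28 days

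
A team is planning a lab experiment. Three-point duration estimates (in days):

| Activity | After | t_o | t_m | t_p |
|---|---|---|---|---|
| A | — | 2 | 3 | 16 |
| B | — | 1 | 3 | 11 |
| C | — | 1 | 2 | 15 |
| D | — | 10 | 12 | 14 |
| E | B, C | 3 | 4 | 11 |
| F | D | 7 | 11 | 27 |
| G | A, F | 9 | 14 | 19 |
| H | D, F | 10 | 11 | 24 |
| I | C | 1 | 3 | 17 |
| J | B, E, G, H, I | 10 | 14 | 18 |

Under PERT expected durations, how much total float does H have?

1 days

te_A = (2 + 4·3 + 16)/6 = 30/6 = 5
te_B = (1 + 4·3 + 11)/6 = 24/6 = 4
te_C = (1 + 4·2 + 15)/6 = 24/6 = 4
te_D = (10 + 4·12 + 14)/6 = 72/6 = 12
te_E = (3 + 4·4 + 11)/6 = 30/6 = 5
te_F = (7 + 4·11 + 27)/6 = 78/6 = 13
te_G = (9 + 4·14 + 19)/6 = 84/6 = 14
te_H = (10 + 4·11 + 24)/6 = 78/6 = 13
te_I = (1 + 4·3 + 17)/6 = 30/6 = 5
te_J = (10 + 4·14 + 18)/6 = 84/6 = 14

Forward pass:
ES_A = 0; EF_A = 5
ES_B = 0; EF_B = 4
ES_C = 0; EF_C = 4
ES_D = 0; EF_D = 12
ES_E = max(EF_B=4, EF_C=4) = 4; EF_E = 4+5 = 9
ES_F = 12; EF_F = 12+13 = 25
ES_G = max(EF_A=5, EF_F=25) = 25; EF_G = 25+14 = 39
ES_H = max(EF_D=12, EF_F=25) = 25; EF_H = 25+13 = 38
ES_I = 4; EF_I = 4+5 = 9
ES_J = max(EF_B=4, EF_E=9, EF_G=39, EF_H=38, EF_I=9) = 39; EF_J = 39+14 = 53
Expected project duration μ = 53 days. Critical path: D → F → G → J.

Backward pass:
LF_J = 53; LS_J = 53−14 = 39
LF_I = LS_J = 39; LS_I = 39−5 = 34
LF_H = LS_J = 39; LS_H = 39−13 = 26
LF_G = LS_J = 39; LS_G = 39−14 = 25
LF_F = min(LS_G=25, LS_H=26) = 25; LS_F = 25−13 = 12
LF_E = LS_J = 39; LS_E = 39−5 = 34
LF_D = min(LS_F=12, LS_H=26) = 12; LS_D = 12−12 = 0
LF_C = min(LS_E=34, LS_I=34) = 34; LS_C = 34−4 = 30
LF_B = min(LS_E=34, LS_J=39) = 34; LS_B = 34−4 = 30
LF_A = LS_G = 25; LS_A = 25−5 = 20
Slack_H = LS_H − ES_H = 26 − 25 = 1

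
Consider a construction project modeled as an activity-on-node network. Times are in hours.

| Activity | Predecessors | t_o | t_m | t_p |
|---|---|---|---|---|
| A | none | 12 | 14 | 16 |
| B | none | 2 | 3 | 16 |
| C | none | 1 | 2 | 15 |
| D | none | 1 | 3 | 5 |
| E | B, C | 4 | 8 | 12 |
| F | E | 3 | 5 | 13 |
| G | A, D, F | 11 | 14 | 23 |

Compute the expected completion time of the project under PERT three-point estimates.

te_A = (12 + 4·14 + 16)/6 = 84/6 = 14
te_B = (2 + 4·3 + 16)/6 = 30/6 = 5
te_C = (1 + 4·2 + 15)/6 = 24/6 = 4
te_D = (1 + 4·3 + 5)/6 = 18/6 = 3
te_E = (4 + 4·8 + 12)/6 = 48/6 = 8
te_F = (3 + 4·5 + 13)/6 = 36/6 = 6
te_G = (11 + 4·14 + 23)/6 = 90/6 = 15

Forward pass:
ES_A = 0; EF_A = 14
ES_B = 0; EF_B = 5
ES_C = 0; EF_C = 4
ES_D = 0; EF_D = 3
ES_E = max(EF_B=5, EF_C=4) = 5; EF_E = 5+8 = 13
ES_F = 13; EF_F = 13+6 = 19
ES_G = max(EF_A=14, EF_D=3, EF_F=19) = 19; EF_G = 19+15 = 34
Expected project duration μ = 34 hours. Critical path: B → E → F → G.

34 hours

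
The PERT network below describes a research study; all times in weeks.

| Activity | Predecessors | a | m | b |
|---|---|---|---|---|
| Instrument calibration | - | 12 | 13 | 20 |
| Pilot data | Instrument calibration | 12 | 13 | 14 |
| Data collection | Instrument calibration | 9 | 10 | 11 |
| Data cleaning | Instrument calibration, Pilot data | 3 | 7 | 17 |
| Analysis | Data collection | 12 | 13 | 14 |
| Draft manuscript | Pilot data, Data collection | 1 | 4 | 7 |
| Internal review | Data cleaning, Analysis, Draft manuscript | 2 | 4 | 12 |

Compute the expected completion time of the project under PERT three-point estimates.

42 weeks

te_Instrument calibration = (12 + 4·13 + 20)/6 = 84/6 = 14
te_Pilot data = (12 + 4·13 + 14)/6 = 78/6 = 13
te_Data collection = (9 + 4·10 + 11)/6 = 60/6 = 10
te_Data cleaning = (3 + 4·7 + 17)/6 = 48/6 = 8
te_Analysis = (12 + 4·13 + 14)/6 = 78/6 = 13
te_Draft manuscript = (1 + 4·4 + 7)/6 = 24/6 = 4
te_Internal review = (2 + 4·4 + 12)/6 = 30/6 = 5

Forward pass:
ES_Instrument calibration = 0; EF_Instrument calibration = 14
ES_Pilot data = 14; EF_Pilot data = 14+13 = 27
ES_Data collection = 14; EF_Data collection = 14+10 = 24
ES_Data cleaning = max(EF_Instrument calibration=14, EF_Pilot data=27) = 27; EF_Data cleaning = 27+8 = 35
ES_Analysis = 24; EF_Analysis = 24+13 = 37
ES_Draft manuscript = max(EF_Pilot data=27, EF_Data collection=24) = 27; EF_Draft manuscript = 27+4 = 31
ES_Internal review = max(EF_Data cleaning=35, EF_Analysis=37, EF_Draft manuscript=31) = 37; EF_Internal review = 37+5 = 42
Expected project duration μ = 42 weeks. Critical path: Instrument calibration → Data collection → Analysis → Internal review.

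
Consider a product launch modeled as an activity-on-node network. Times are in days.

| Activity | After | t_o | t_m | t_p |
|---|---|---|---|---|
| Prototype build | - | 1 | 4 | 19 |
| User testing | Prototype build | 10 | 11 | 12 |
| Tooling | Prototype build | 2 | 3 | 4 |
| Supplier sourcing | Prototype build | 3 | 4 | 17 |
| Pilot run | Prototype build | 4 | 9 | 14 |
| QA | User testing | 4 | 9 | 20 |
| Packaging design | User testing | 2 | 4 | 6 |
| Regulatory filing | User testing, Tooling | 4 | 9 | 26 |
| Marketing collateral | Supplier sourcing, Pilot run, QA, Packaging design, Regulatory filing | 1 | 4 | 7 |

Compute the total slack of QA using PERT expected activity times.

te_Prototype build = (1 + 4·4 + 19)/6 = 36/6 = 6
te_User testing = (10 + 4·11 + 12)/6 = 66/6 = 11
te_Tooling = (2 + 4·3 + 4)/6 = 18/6 = 3
te_Supplier sourcing = (3 + 4·4 + 17)/6 = 36/6 = 6
te_Pilot run = (4 + 4·9 + 14)/6 = 54/6 = 9
te_QA = (4 + 4·9 + 20)/6 = 60/6 = 10
te_Packaging design = (2 + 4·4 + 6)/6 = 24/6 = 4
te_Regulatory filing = (4 + 4·9 + 26)/6 = 66/6 = 11
te_Marketing collateral = (1 + 4·4 + 7)/6 = 24/6 = 4

Forward pass:
ES_Prototype build = 0; EF_Prototype build = 6
ES_User testing = 6; EF_User testing = 6+11 = 17
ES_Tooling = 6; EF_Tooling = 6+3 = 9
ES_Supplier sourcing = 6; EF_Supplier sourcing = 6+6 = 12
ES_Pilot run = 6; EF_Pilot run = 6+9 = 15
ES_QA = 17; EF_QA = 17+10 = 27
ES_Packaging design = 17; EF_Packaging design = 17+4 = 21
ES_Regulatory filing = max(EF_User testing=17, EF_Tooling=9) = 17; EF_Regulatory filing = 17+11 = 28
ES_Marketing collateral = max(EF_Supplier sourcing=12, EF_Pilot run=15, EF_QA=27, EF_Packaging design=21, EF_Regulatory filing=28) = 28; EF_Marketing collateral = 28+4 = 32
Expected project duration μ = 32 days. Critical path: Prototype build → User testing → Regulatory filing → Marketing collateral.

Backward pass:
LF_Marketing collateral = 32; LS_Marketing collateral = 32−4 = 28
LF_Regulatory filing = LS_Marketing collateral = 28; LS_Regulatory filing = 28−11 = 17
LF_Packaging design = LS_Marketing collateral = 28; LS_Packaging design = 28−4 = 24
LF_QA = LS_Marketing collateral = 28; LS_QA = 28−10 = 18
LF_Pilot run = LS_Marketing collateral = 28; LS_Pilot run = 28−9 = 19
LF_Supplier sourcing = LS_Marketing collateral = 28; LS_Supplier sourcing = 28−6 = 22
LF_Tooling = LS_Regulatory filing = 17; LS_Tooling = 17−3 = 14
LF_User testing = min(LS_QA=18, LS_Packaging design=24, LS_Regulatory filing=17) = 17; LS_User testing = 17−11 = 6
LF_Prototype build = min(LS_User testing=6, LS_Tooling=14, LS_Supplier sourcing=22, LS_Pilot run=19) = 6; LS_Prototype build = 6−6 = 0
Slack_QA = LS_QA − ES_QA = 18 − 17 = 1

1 days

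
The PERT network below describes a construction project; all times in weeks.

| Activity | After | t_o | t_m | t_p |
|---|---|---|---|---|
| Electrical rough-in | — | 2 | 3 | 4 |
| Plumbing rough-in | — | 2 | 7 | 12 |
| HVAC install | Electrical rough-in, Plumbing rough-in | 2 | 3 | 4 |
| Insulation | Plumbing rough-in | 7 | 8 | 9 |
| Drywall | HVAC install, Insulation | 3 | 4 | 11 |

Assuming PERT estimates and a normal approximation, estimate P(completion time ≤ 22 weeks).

te_Electrical rough-in = (2 + 4·3 + 4)/6 = 18/6 = 3; σ²_Electrical rough-in = ((4−2)/6)² = 0.111
te_Plumbing rough-in = (2 + 4·7 + 12)/6 = 42/6 = 7; σ²_Plumbing rough-in = ((12−2)/6)² = 2.778
te_HVAC install = (2 + 4·3 + 4)/6 = 18/6 = 3; σ²_HVAC install = ((4−2)/6)² = 0.111
te_Insulation = (7 + 4·8 + 9)/6 = 48/6 = 8; σ²_Insulation = ((9−7)/6)² = 0.111
te_Drywall = (3 + 4·4 + 11)/6 = 30/6 = 5; σ²_Drywall = ((11−3)/6)² = 1.778

Forward pass:
ES_Electrical rough-in = 0; EF_Electrical rough-in = 3
ES_Plumbing rough-in = 0; EF_Plumbing rough-in = 7
ES_HVAC install = max(EF_Electrical rough-in=3, EF_Plumbing rough-in=7) = 7; EF_HVAC install = 7+3 = 10
ES_Insulation = 7; EF_Insulation = 7+8 = 15
ES_Drywall = max(EF_HVAC install=10, EF_Insulation=15) = 15; EF_Drywall = 15+5 = 20
Expected project duration μ = 20 weeks. Critical path: Plumbing rough-in → Insulation → Drywall.

Variance along critical path = 2.778 + 0.111 + 1.778 = 4.667; σ = √4.667 = 2.160 weeks.
Z = (22 − 20) / 2.160 = 0.926
P(T ≤ 22) = Φ(0.926) ≈ 0.823

0.823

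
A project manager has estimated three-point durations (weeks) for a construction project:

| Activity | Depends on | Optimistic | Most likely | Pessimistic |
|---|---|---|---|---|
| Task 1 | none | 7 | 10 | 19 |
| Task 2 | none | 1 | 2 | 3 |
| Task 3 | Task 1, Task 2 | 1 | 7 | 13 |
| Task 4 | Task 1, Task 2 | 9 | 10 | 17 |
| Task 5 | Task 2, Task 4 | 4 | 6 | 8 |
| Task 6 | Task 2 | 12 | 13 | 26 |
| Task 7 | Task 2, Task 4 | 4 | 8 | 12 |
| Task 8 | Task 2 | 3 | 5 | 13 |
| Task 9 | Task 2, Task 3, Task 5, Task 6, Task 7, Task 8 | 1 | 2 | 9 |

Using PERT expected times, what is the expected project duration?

33 weeks

te_Task 1 = (7 + 4·10 + 19)/6 = 66/6 = 11
te_Task 2 = (1 + 4·2 + 3)/6 = 12/6 = 2
te_Task 3 = (1 + 4·7 + 13)/6 = 42/6 = 7
te_Task 4 = (9 + 4·10 + 17)/6 = 66/6 = 11
te_Task 5 = (4 + 4·6 + 8)/6 = 36/6 = 6
te_Task 6 = (12 + 4·13 + 26)/6 = 90/6 = 15
te_Task 7 = (4 + 4·8 + 12)/6 = 48/6 = 8
te_Task 8 = (3 + 4·5 + 13)/6 = 36/6 = 6
te_Task 9 = (1 + 4·2 + 9)/6 = 18/6 = 3

Forward pass:
ES_Task 1 = 0; EF_Task 1 = 11
ES_Task 2 = 0; EF_Task 2 = 2
ES_Task 3 = max(EF_Task 1=11, EF_Task 2=2) = 11; EF_Task 3 = 11+7 = 18
ES_Task 4 = max(EF_Task 1=11, EF_Task 2=2) = 11; EF_Task 4 = 11+11 = 22
ES_Task 5 = max(EF_Task 2=2, EF_Task 4=22) = 22; EF_Task 5 = 22+6 = 28
ES_Task 6 = 2; EF_Task 6 = 2+15 = 17
ES_Task 7 = max(EF_Task 2=2, EF_Task 4=22) = 22; EF_Task 7 = 22+8 = 30
ES_Task 8 = 2; EF_Task 8 = 2+6 = 8
ES_Task 9 = max(EF_Task 2=2, EF_Task 3=18, EF_Task 5=28, EF_Task 6=17, EF_Task 7=30, EF_Task 8=8) = 30; EF_Task 9 = 30+3 = 33
Expected project duration μ = 33 weeks. Critical path: Task 1 → Task 4 → Task 7 → Task 9.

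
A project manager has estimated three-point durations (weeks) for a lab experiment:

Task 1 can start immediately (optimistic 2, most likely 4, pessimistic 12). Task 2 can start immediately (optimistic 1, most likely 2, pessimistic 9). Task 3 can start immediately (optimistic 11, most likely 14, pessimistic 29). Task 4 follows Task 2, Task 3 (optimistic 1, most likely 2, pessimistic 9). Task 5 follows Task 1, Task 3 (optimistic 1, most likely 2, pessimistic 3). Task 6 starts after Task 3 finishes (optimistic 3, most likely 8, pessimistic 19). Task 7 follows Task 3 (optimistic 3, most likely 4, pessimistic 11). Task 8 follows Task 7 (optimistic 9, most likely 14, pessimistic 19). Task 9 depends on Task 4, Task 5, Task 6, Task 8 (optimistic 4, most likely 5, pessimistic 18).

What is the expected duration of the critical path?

te_Task 1 = (2 + 4·4 + 12)/6 = 30/6 = 5
te_Task 2 = (1 + 4·2 + 9)/6 = 18/6 = 3
te_Task 3 = (11 + 4·14 + 29)/6 = 96/6 = 16
te_Task 4 = (1 + 4·2 + 9)/6 = 18/6 = 3
te_Task 5 = (1 + 4·2 + 3)/6 = 12/6 = 2
te_Task 6 = (3 + 4·8 + 19)/6 = 54/6 = 9
te_Task 7 = (3 + 4·4 + 11)/6 = 30/6 = 5
te_Task 8 = (9 + 4·14 + 19)/6 = 84/6 = 14
te_Task 9 = (4 + 4·5 + 18)/6 = 42/6 = 7

Forward pass:
ES_Task 1 = 0; EF_Task 1 = 5
ES_Task 2 = 0; EF_Task 2 = 3
ES_Task 3 = 0; EF_Task 3 = 16
ES_Task 4 = max(EF_Task 2=3, EF_Task 3=16) = 16; EF_Task 4 = 16+3 = 19
ES_Task 5 = max(EF_Task 1=5, EF_Task 3=16) = 16; EF_Task 5 = 16+2 = 18
ES_Task 6 = 16; EF_Task 6 = 16+9 = 25
ES_Task 7 = 16; EF_Task 7 = 16+5 = 21
ES_Task 8 = 21; EF_Task 8 = 21+14 = 35
ES_Task 9 = max(EF_Task 4=19, EF_Task 5=18, EF_Task 6=25, EF_Task 8=35) = 35; EF_Task 9 = 35+7 = 42
Expected project duration μ = 42 weeks. Critical path: Task 3 → Task 7 → Task 8 → Task 9.

42 weeks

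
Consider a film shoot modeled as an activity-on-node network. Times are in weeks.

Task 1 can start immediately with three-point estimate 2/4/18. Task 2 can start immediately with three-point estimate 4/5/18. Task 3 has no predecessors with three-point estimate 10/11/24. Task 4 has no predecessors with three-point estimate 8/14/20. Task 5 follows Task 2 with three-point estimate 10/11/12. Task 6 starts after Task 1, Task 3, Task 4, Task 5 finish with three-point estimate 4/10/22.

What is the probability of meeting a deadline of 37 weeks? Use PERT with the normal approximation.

te_Task 1 = (2 + 4·4 + 18)/6 = 36/6 = 6; σ²_Task 1 = ((18−2)/6)² = 7.111
te_Task 2 = (4 + 4·5 + 18)/6 = 42/6 = 7; σ²_Task 2 = ((18−4)/6)² = 5.444
te_Task 3 = (10 + 4·11 + 24)/6 = 78/6 = 13; σ²_Task 3 = ((24−10)/6)² = 5.444
te_Task 4 = (8 + 4·14 + 20)/6 = 84/6 = 14; σ²_Task 4 = ((20−8)/6)² = 4.000
te_Task 5 = (10 + 4·11 + 12)/6 = 66/6 = 11; σ²_Task 5 = ((12−10)/6)² = 0.111
te_Task 6 = (4 + 4·10 + 22)/6 = 66/6 = 11; σ²_Task 6 = ((22−4)/6)² = 9.000

Forward pass:
ES_Task 1 = 0; EF_Task 1 = 6
ES_Task 2 = 0; EF_Task 2 = 7
ES_Task 3 = 0; EF_Task 3 = 13
ES_Task 4 = 0; EF_Task 4 = 14
ES_Task 5 = 7; EF_Task 5 = 7+11 = 18
ES_Task 6 = max(EF_Task 1=6, EF_Task 3=13, EF_Task 4=14, EF_Task 5=18) = 18; EF_Task 6 = 18+11 = 29
Expected project duration μ = 29 weeks. Critical path: Task 2 → Task 5 → Task 6.

Variance along critical path = 5.444 + 0.111 + 9.000 = 14.556; σ = √14.556 = 3.815 weeks.
Z = (37 − 29) / 3.815 = 2.097
P(T ≤ 37) = Φ(2.097) ≈ 0.982

0.982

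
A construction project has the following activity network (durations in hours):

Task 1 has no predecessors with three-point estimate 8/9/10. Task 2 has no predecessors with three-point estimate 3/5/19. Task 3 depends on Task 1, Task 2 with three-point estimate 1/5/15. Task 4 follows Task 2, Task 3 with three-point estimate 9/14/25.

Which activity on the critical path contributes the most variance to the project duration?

Task 4

te_Task 1 = (8 + 4·9 + 10)/6 = 54/6 = 9; σ²_Task 1 = ((10−8)/6)² = 0.111
te_Task 2 = (3 + 4·5 + 19)/6 = 42/6 = 7; σ²_Task 2 = ((19−3)/6)² = 7.111
te_Task 3 = (1 + 4·5 + 15)/6 = 36/6 = 6; σ²_Task 3 = ((15−1)/6)² = 5.444
te_Task 4 = (9 + 4·14 + 25)/6 = 90/6 = 15; σ²_Task 4 = ((25−9)/6)² = 7.111

Forward pass:
ES_Task 1 = 0; EF_Task 1 = 9
ES_Task 2 = 0; EF_Task 2 = 7
ES_Task 3 = max(EF_Task 1=9, EF_Task 2=7) = 9; EF_Task 3 = 9+6 = 15
ES_Task 4 = max(EF_Task 2=7, EF_Task 3=15) = 15; EF_Task 4 = 15+15 = 30
Expected project duration μ = 30 hours. Critical path: Task 1 → Task 3 → Task 4.

Variances on critical path: σ²_Task 1=0.111, σ²_Task 3=5.444, σ²_Task 4=7.111.
Largest is σ²_Task 4 = 7.111.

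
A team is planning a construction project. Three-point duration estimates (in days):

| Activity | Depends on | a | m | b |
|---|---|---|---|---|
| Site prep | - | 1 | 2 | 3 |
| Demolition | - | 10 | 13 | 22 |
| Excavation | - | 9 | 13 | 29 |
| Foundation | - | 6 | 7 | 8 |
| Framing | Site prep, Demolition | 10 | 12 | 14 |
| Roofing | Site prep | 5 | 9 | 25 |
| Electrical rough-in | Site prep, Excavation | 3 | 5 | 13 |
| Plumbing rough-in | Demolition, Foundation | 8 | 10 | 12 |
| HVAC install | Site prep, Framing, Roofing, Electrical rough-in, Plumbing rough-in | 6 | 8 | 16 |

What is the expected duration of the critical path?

te_Site prep = (1 + 4·2 + 3)/6 = 12/6 = 2
te_Demolition = (10 + 4·13 + 22)/6 = 84/6 = 14
te_Excavation = (9 + 4·13 + 29)/6 = 90/6 = 15
te_Foundation = (6 + 4·7 + 8)/6 = 42/6 = 7
te_Framing = (10 + 4·12 + 14)/6 = 72/6 = 12
te_Roofing = (5 + 4·9 + 25)/6 = 66/6 = 11
te_Electrical rough-in = (3 + 4·5 + 13)/6 = 36/6 = 6
te_Plumbing rough-in = (8 + 4·10 + 12)/6 = 60/6 = 10
te_HVAC install = (6 + 4·8 + 16)/6 = 54/6 = 9

Forward pass:
ES_Site prep = 0; EF_Site prep = 2
ES_Demolition = 0; EF_Demolition = 14
ES_Excavation = 0; EF_Excavation = 15
ES_Foundation = 0; EF_Foundation = 7
ES_Framing = max(EF_Site prep=2, EF_Demolition=14) = 14; EF_Framing = 14+12 = 26
ES_Roofing = 2; EF_Roofing = 2+11 = 13
ES_Electrical rough-in = max(EF_Site prep=2, EF_Excavation=15) = 15; EF_Electrical rough-in = 15+6 = 21
ES_Plumbing rough-in = max(EF_Demolition=14, EF_Foundation=7) = 14; EF_Plumbing rough-in = 14+10 = 24
ES_HVAC install = max(EF_Site prep=2, EF_Framing=26, EF_Roofing=13, EF_Electrical rough-in=21, EF_Plumbing rough-in=24) = 26; EF_HVAC install = 26+9 = 35
Expected project duration μ = 35 days. Critical path: Demolition → Framing → HVAC install.

35 days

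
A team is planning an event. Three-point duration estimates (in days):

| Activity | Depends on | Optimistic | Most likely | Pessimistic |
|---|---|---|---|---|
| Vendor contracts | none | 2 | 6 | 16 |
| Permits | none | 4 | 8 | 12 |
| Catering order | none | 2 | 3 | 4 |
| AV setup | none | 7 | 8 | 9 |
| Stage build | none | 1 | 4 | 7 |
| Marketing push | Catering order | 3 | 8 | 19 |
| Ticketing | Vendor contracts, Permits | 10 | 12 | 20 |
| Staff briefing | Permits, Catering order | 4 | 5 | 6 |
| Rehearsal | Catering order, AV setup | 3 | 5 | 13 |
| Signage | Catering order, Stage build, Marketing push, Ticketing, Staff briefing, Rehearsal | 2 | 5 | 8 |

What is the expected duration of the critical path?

26 days

te_Vendor contracts = (2 + 4·6 + 16)/6 = 42/6 = 7
te_Permits = (4 + 4·8 + 12)/6 = 48/6 = 8
te_Catering order = (2 + 4·3 + 4)/6 = 18/6 = 3
te_AV setup = (7 + 4·8 + 9)/6 = 48/6 = 8
te_Stage build = (1 + 4·4 + 7)/6 = 24/6 = 4
te_Marketing push = (3 + 4·8 + 19)/6 = 54/6 = 9
te_Ticketing = (10 + 4·12 + 20)/6 = 78/6 = 13
te_Staff briefing = (4 + 4·5 + 6)/6 = 30/6 = 5
te_Rehearsal = (3 + 4·5 + 13)/6 = 36/6 = 6
te_Signage = (2 + 4·5 + 8)/6 = 30/6 = 5

Forward pass:
ES_Vendor contracts = 0; EF_Vendor contracts = 7
ES_Permits = 0; EF_Permits = 8
ES_Catering order = 0; EF_Catering order = 3
ES_AV setup = 0; EF_AV setup = 8
ES_Stage build = 0; EF_Stage build = 4
ES_Marketing push = 3; EF_Marketing push = 3+9 = 12
ES_Ticketing = max(EF_Vendor contracts=7, EF_Permits=8) = 8; EF_Ticketing = 8+13 = 21
ES_Staff briefing = max(EF_Permits=8, EF_Catering order=3) = 8; EF_Staff briefing = 8+5 = 13
ES_Rehearsal = max(EF_Catering order=3, EF_AV setup=8) = 8; EF_Rehearsal = 8+6 = 14
ES_Signage = max(EF_Catering order=3, EF_Stage build=4, EF_Marketing push=12, EF_Ticketing=21, EF_Staff briefing=13, EF_Rehearsal=14) = 21; EF_Signage = 21+5 = 26
Expected project duration μ = 26 days. Critical path: Permits → Ticketing → Signage.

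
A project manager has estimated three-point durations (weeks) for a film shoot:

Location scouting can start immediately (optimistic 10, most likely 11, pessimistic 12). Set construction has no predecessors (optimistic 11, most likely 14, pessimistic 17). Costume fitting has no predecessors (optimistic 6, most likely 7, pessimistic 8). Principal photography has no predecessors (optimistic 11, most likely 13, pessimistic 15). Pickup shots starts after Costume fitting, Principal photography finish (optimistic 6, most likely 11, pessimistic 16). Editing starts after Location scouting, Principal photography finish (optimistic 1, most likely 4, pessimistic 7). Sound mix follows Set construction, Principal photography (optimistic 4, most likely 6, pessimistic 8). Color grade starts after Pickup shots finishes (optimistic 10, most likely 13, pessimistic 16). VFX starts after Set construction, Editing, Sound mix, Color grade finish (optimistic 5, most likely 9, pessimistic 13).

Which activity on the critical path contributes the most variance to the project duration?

Pickup shots

te_Location scouting = (10 + 4·11 + 12)/6 = 66/6 = 11; σ²_Location scouting = ((12−10)/6)² = 0.111
te_Set construction = (11 + 4·14 + 17)/6 = 84/6 = 14; σ²_Set construction = ((17−11)/6)² = 1.000
te_Costume fitting = (6 + 4·7 + 8)/6 = 42/6 = 7; σ²_Costume fitting = ((8−6)/6)² = 0.111
te_Principal photography = (11 + 4·13 + 15)/6 = 78/6 = 13; σ²_Principal photography = ((15−11)/6)² = 0.444
te_Pickup shots = (6 + 4·11 + 16)/6 = 66/6 = 11; σ²_Pickup shots = ((16−6)/6)² = 2.778
te_Editing = (1 + 4·4 + 7)/6 = 24/6 = 4; σ²_Editing = ((7−1)/6)² = 1.000
te_Sound mix = (4 + 4·6 + 8)/6 = 36/6 = 6; σ²_Sound mix = ((8−4)/6)² = 0.444
te_Color grade = (10 + 4·13 + 16)/6 = 78/6 = 13; σ²_Color grade = ((16−10)/6)² = 1.000
te_VFX = (5 + 4·9 + 13)/6 = 54/6 = 9; σ²_VFX = ((13−5)/6)² = 1.778

Forward pass:
ES_Location scouting = 0; EF_Location scouting = 11
ES_Set construction = 0; EF_Set construction = 14
ES_Costume fitting = 0; EF_Costume fitting = 7
ES_Principal photography = 0; EF_Principal photography = 13
ES_Pickup shots = max(EF_Costume fitting=7, EF_Principal photography=13) = 13; EF_Pickup shots = 13+11 = 24
ES_Editing = max(EF_Location scouting=11, EF_Principal photography=13) = 13; EF_Editing = 13+4 = 17
ES_Sound mix = max(EF_Set construction=14, EF_Principal photography=13) = 14; EF_Sound mix = 14+6 = 20
ES_Color grade = 24; EF_Color grade = 24+13 = 37
ES_VFX = max(EF_Set construction=14, EF_Editing=17, EF_Sound mix=20, EF_Color grade=37) = 37; EF_VFX = 37+9 = 46
Expected project duration μ = 46 weeks. Critical path: Principal photography → Pickup shots → Color grade → VFX.

Variances on critical path: σ²_Principal photography=0.444, σ²_Pickup shots=2.778, σ²_Color grade=1.000, σ²_VFX=1.778.
Largest is σ²_Pickup shots = 2.778.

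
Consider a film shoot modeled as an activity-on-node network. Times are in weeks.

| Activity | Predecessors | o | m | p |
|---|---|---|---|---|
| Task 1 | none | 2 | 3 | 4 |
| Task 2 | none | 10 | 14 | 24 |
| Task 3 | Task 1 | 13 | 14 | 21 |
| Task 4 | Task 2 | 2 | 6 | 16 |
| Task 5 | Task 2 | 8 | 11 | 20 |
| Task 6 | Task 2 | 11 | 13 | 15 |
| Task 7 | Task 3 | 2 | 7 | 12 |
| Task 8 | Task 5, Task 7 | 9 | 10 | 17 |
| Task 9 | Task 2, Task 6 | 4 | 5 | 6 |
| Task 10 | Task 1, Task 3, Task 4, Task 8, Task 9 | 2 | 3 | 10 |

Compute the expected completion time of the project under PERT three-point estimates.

te_Task 1 = (2 + 4·3 + 4)/6 = 18/6 = 3
te_Task 2 = (10 + 4·14 + 24)/6 = 90/6 = 15
te_Task 3 = (13 + 4·14 + 21)/6 = 90/6 = 15
te_Task 4 = (2 + 4·6 + 16)/6 = 42/6 = 7
te_Task 5 = (8 + 4·11 + 20)/6 = 72/6 = 12
te_Task 6 = (11 + 4·13 + 15)/6 = 78/6 = 13
te_Task 7 = (2 + 4·7 + 12)/6 = 42/6 = 7
te_Task 8 = (9 + 4·10 + 17)/6 = 66/6 = 11
te_Task 9 = (4 + 4·5 + 6)/6 = 30/6 = 5
te_Task 10 = (2 + 4·3 + 10)/6 = 24/6 = 4

Forward pass:
ES_Task 1 = 0; EF_Task 1 = 3
ES_Task 2 = 0; EF_Task 2 = 15
ES_Task 3 = 3; EF_Task 3 = 3+15 = 18
ES_Task 4 = 15; EF_Task 4 = 15+7 = 22
ES_Task 5 = 15; EF_Task 5 = 15+12 = 27
ES_Task 6 = 15; EF_Task 6 = 15+13 = 28
ES_Task 7 = 18; EF_Task 7 = 18+7 = 25
ES_Task 8 = max(EF_Task 5=27, EF_Task 7=25) = 27; EF_Task 8 = 27+11 = 38
ES_Task 9 = max(EF_Task 2=15, EF_Task 6=28) = 28; EF_Task 9 = 28+5 = 33
ES_Task 10 = max(EF_Task 1=3, EF_Task 3=18, EF_Task 4=22, EF_Task 8=38, EF_Task 9=33) = 38; EF_Task 10 = 38+4 = 42
Expected project duration μ = 42 weeks. Critical path: Task 2 → Task 5 → Task 8 → Task 10.

42 weeks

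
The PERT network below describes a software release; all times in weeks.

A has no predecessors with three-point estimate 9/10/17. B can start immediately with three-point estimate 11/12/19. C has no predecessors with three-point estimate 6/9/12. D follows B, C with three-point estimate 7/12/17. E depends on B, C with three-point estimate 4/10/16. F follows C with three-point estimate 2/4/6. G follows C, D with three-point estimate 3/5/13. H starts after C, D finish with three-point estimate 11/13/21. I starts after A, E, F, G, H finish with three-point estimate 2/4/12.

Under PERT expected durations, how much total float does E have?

16 weeks

te_A = (9 + 4·10 + 17)/6 = 66/6 = 11
te_B = (11 + 4·12 + 19)/6 = 78/6 = 13
te_C = (6 + 4·9 + 12)/6 = 54/6 = 9
te_D = (7 + 4·12 + 17)/6 = 72/6 = 12
te_E = (4 + 4·10 + 16)/6 = 60/6 = 10
te_F = (2 + 4·4 + 6)/6 = 24/6 = 4
te_G = (3 + 4·5 + 13)/6 = 36/6 = 6
te_H = (11 + 4·13 + 21)/6 = 84/6 = 14
te_I = (2 + 4·4 + 12)/6 = 30/6 = 5

Forward pass:
ES_A = 0; EF_A = 11
ES_B = 0; EF_B = 13
ES_C = 0; EF_C = 9
ES_D = max(EF_B=13, EF_C=9) = 13; EF_D = 13+12 = 25
ES_E = max(EF_B=13, EF_C=9) = 13; EF_E = 13+10 = 23
ES_F = 9; EF_F = 9+4 = 13
ES_G = max(EF_C=9, EF_D=25) = 25; EF_G = 25+6 = 31
ES_H = max(EF_C=9, EF_D=25) = 25; EF_H = 25+14 = 39
ES_I = max(EF_A=11, EF_E=23, EF_F=13, EF_G=31, EF_H=39) = 39; EF_I = 39+5 = 44
Expected project duration μ = 44 weeks. Critical path: B → D → H → I.

Backward pass:
LF_I = 44; LS_I = 44−5 = 39
LF_H = LS_I = 39; LS_H = 39−14 = 25
LF_G = LS_I = 39; LS_G = 39−6 = 33
LF_F = LS_I = 39; LS_F = 39−4 = 35
LF_E = LS_I = 39; LS_E = 39−10 = 29
LF_D = min(LS_G=33, LS_H=25) = 25; LS_D = 25−12 = 13
LF_C = min(LS_D=13, LS_E=29, LS_F=35, LS_G=33, LS_H=25) = 13; LS_C = 13−9 = 4
LF_B = min(LS_D=13, LS_E=29) = 13; LS_B = 13−13 = 0
LF_A = LS_I = 39; LS_A = 39−11 = 28
Slack_E = LS_E − ES_E = 29 − 13 = 16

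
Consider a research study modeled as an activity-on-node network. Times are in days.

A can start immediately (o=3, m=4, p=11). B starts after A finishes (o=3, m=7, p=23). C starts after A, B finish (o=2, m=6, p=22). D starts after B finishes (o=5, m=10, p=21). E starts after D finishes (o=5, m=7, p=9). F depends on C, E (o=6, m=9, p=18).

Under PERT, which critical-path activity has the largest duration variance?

te_A = (3 + 4·4 + 11)/6 = 30/6 = 5; σ²_A = ((11−3)/6)² = 1.778
te_B = (3 + 4·7 + 23)/6 = 54/6 = 9; σ²_B = ((23−3)/6)² = 11.111
te_C = (2 + 4·6 + 22)/6 = 48/6 = 8; σ²_C = ((22−2)/6)² = 11.111
te_D = (5 + 4·10 + 21)/6 = 66/6 = 11; σ²_D = ((21−5)/6)² = 7.111
te_E = (5 + 4·7 + 9)/6 = 42/6 = 7; σ²_E = ((9−5)/6)² = 0.444
te_F = (6 + 4·9 + 18)/6 = 60/6 = 10; σ²_F = ((18−6)/6)² = 4.000

Forward pass:
ES_A = 0; EF_A = 5
ES_B = 5; EF_B = 5+9 = 14
ES_C = max(EF_A=5, EF_B=14) = 14; EF_C = 14+8 = 22
ES_D = 14; EF_D = 14+11 = 25
ES_E = 25; EF_E = 25+7 = 32
ES_F = max(EF_C=22, EF_E=32) = 32; EF_F = 32+10 = 42
Expected project duration μ = 42 days. Critical path: A → B → D → E → F.

Variances on critical path: σ²_A=1.778, σ²_B=11.111, σ²_D=7.111, σ²_E=0.444, σ²_F=4.000.
Largest is σ²_B = 11.111.

B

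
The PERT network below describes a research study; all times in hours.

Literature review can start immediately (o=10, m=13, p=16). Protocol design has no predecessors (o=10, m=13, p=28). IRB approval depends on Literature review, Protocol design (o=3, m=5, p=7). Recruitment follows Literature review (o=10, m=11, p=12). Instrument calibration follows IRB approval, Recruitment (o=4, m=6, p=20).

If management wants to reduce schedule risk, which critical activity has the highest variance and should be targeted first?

Instrument calibration

te_Literature review = (10 + 4·13 + 16)/6 = 78/6 = 13; σ²_Literature review = ((16−10)/6)² = 1.000
te_Protocol design = (10 + 4·13 + 28)/6 = 90/6 = 15; σ²_Protocol design = ((28−10)/6)² = 9.000
te_IRB approval = (3 + 4·5 + 7)/6 = 30/6 = 5; σ²_IRB approval = ((7−3)/6)² = 0.444
te_Recruitment = (10 + 4·11 + 12)/6 = 66/6 = 11; σ²_Recruitment = ((12−10)/6)² = 0.111
te_Instrument calibration = (4 + 4·6 + 20)/6 = 48/6 = 8; σ²_Instrument calibration = ((20−4)/6)² = 7.111

Forward pass:
ES_Literature review = 0; EF_Literature review = 13
ES_Protocol design = 0; EF_Protocol design = 15
ES_IRB approval = max(EF_Literature review=13, EF_Protocol design=15) = 15; EF_IRB approval = 15+5 = 20
ES_Recruitment = 13; EF_Recruitment = 13+11 = 24
ES_Instrument calibration = max(EF_IRB approval=20, EF_Recruitment=24) = 24; EF_Instrument calibration = 24+8 = 32
Expected project duration μ = 32 hours. Critical path: Literature review → Recruitment → Instrument calibration.

Variances on critical path: σ²_Literature review=1.000, σ²_Recruitment=0.111, σ²_Instrument calibration=7.111.
Largest is σ²_Instrument calibration = 7.111.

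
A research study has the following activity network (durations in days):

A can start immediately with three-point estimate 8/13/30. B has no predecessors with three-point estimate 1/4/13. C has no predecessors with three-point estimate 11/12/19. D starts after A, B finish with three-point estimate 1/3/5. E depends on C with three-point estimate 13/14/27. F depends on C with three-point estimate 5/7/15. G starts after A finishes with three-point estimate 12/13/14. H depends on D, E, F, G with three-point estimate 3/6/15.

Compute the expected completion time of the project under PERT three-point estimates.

36 days

te_A = (8 + 4·13 + 30)/6 = 90/6 = 15
te_B = (1 + 4·4 + 13)/6 = 30/6 = 5
te_C = (11 + 4·12 + 19)/6 = 78/6 = 13
te_D = (1 + 4·3 + 5)/6 = 18/6 = 3
te_E = (13 + 4·14 + 27)/6 = 96/6 = 16
te_F = (5 + 4·7 + 15)/6 = 48/6 = 8
te_G = (12 + 4·13 + 14)/6 = 78/6 = 13
te_H = (3 + 4·6 + 15)/6 = 42/6 = 7

Forward pass:
ES_A = 0; EF_A = 15
ES_B = 0; EF_B = 5
ES_C = 0; EF_C = 13
ES_D = max(EF_A=15, EF_B=5) = 15; EF_D = 15+3 = 18
ES_E = 13; EF_E = 13+16 = 29
ES_F = 13; EF_F = 13+8 = 21
ES_G = 15; EF_G = 15+13 = 28
ES_H = max(EF_D=18, EF_E=29, EF_F=21, EF_G=28) = 29; EF_H = 29+7 = 36
Expected project duration μ = 36 days. Critical path: C → E → H.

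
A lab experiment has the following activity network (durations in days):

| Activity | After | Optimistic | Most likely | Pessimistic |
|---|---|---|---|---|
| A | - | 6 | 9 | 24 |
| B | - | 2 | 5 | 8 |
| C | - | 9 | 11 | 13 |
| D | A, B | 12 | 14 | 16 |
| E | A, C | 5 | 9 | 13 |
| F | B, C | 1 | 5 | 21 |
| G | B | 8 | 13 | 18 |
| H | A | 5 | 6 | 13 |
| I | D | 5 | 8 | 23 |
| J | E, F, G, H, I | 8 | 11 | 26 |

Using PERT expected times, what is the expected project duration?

te_A = (6 + 4·9 + 24)/6 = 66/6 = 11
te_B = (2 + 4·5 + 8)/6 = 30/6 = 5
te_C = (9 + 4·11 + 13)/6 = 66/6 = 11
te_D = (12 + 4·14 + 16)/6 = 84/6 = 14
te_E = (5 + 4·9 + 13)/6 = 54/6 = 9
te_F = (1 + 4·5 + 21)/6 = 42/6 = 7
te_G = (8 + 4·13 + 18)/6 = 78/6 = 13
te_H = (5 + 4·6 + 13)/6 = 42/6 = 7
te_I = (5 + 4·8 + 23)/6 = 60/6 = 10
te_J = (8 + 4·11 + 26)/6 = 78/6 = 13

Forward pass:
ES_A = 0; EF_A = 11
ES_B = 0; EF_B = 5
ES_C = 0; EF_C = 11
ES_D = max(EF_A=11, EF_B=5) = 11; EF_D = 11+14 = 25
ES_E = max(EF_A=11, EF_C=11) = 11; EF_E = 11+9 = 20
ES_F = max(EF_B=5, EF_C=11) = 11; EF_F = 11+7 = 18
ES_G = 5; EF_G = 5+13 = 18
ES_H = 11; EF_H = 11+7 = 18
ES_I = 25; EF_I = 25+10 = 35
ES_J = max(EF_E=20, EF_F=18, EF_G=18, EF_H=18, EF_I=35) = 35; EF_J = 35+13 = 48
Expected project duration μ = 48 days. Critical path: A → D → I → J.

48 days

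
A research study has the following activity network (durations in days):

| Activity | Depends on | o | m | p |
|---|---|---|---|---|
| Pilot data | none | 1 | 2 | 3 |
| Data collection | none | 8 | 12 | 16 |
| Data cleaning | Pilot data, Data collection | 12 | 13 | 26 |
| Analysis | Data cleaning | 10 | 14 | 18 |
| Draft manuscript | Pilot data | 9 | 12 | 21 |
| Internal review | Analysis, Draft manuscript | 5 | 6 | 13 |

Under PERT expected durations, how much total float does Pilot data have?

10 days

te_Pilot data = (1 + 4·2 + 3)/6 = 12/6 = 2
te_Data collection = (8 + 4·12 + 16)/6 = 72/6 = 12
te_Data cleaning = (12 + 4·13 + 26)/6 = 90/6 = 15
te_Analysis = (10 + 4·14 + 18)/6 = 84/6 = 14
te_Draft manuscript = (9 + 4·12 + 21)/6 = 78/6 = 13
te_Internal review = (5 + 4·6 + 13)/6 = 42/6 = 7

Forward pass:
ES_Pilot data = 0; EF_Pilot data = 2
ES_Data collection = 0; EF_Data collection = 12
ES_Data cleaning = max(EF_Pilot data=2, EF_Data collection=12) = 12; EF_Data cleaning = 12+15 = 27
ES_Analysis = 27; EF_Analysis = 27+14 = 41
ES_Draft manuscript = 2; EF_Draft manuscript = 2+13 = 15
ES_Internal review = max(EF_Analysis=41, EF_Draft manuscript=15) = 41; EF_Internal review = 41+7 = 48
Expected project duration μ = 48 days. Critical path: Data collection → Data cleaning → Analysis → Internal review.

Backward pass:
LF_Internal review = 48; LS_Internal review = 48−7 = 41
LF_Draft manuscript = LS_Internal review = 41; LS_Draft manuscript = 41−13 = 28
LF_Analysis = LS_Internal review = 41; LS_Analysis = 41−14 = 27
LF_Data cleaning = LS_Analysis = 27; LS_Data cleaning = 27−15 = 12
LF_Data collection = LS_Data cleaning = 12; LS_Data collection = 12−12 = 0
LF_Pilot data = min(LS_Data cleaning=12, LS_Draft manuscript=28) = 12; LS_Pilot data = 12−2 = 10
Slack_Pilot data = LS_Pilot data − ES_Pilot data = 10 − 0 = 10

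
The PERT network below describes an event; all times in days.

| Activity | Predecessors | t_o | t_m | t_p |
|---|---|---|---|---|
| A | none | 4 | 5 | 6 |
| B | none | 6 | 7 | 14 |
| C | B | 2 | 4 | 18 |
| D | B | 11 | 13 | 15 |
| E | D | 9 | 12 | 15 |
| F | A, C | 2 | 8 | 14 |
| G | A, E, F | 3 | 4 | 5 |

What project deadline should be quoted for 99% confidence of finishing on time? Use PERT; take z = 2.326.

te_A = (4 + 4·5 + 6)/6 = 30/6 = 5; σ²_A = ((6−4)/6)² = 0.111
te_B = (6 + 4·7 + 14)/6 = 48/6 = 8; σ²_B = ((14−6)/6)² = 1.778
te_C = (2 + 4·4 + 18)/6 = 36/6 = 6; σ²_C = ((18−2)/6)² = 7.111
te_D = (11 + 4·13 + 15)/6 = 78/6 = 13; σ²_D = ((15−11)/6)² = 0.444
te_E = (9 + 4·12 + 15)/6 = 72/6 = 12; σ²_E = ((15−9)/6)² = 1.000
te_F = (2 + 4·8 + 14)/6 = 48/6 = 8; σ²_F = ((14−2)/6)² = 4.000
te_G = (3 + 4·4 + 5)/6 = 24/6 = 4; σ²_G = ((5−3)/6)² = 0.111

Forward pass:
ES_A = 0; EF_A = 5
ES_B = 0; EF_B = 8
ES_C = 8; EF_C = 8+6 = 14
ES_D = 8; EF_D = 8+13 = 21
ES_E = 21; EF_E = 21+12 = 33
ES_F = max(EF_A=5, EF_C=14) = 14; EF_F = 14+8 = 22
ES_G = max(EF_A=5, EF_E=33, EF_F=22) = 33; EF_G = 33+4 = 37
Expected project duration μ = 37 days. Critical path: B → D → E → G.

Variance along critical path = 1.778 + 0.444 + 1.000 + 0.111 = 3.333; σ = 1.826 days.
D = μ + z·σ = 37 + 2.326·1.826 = 41.2 days

41.2 days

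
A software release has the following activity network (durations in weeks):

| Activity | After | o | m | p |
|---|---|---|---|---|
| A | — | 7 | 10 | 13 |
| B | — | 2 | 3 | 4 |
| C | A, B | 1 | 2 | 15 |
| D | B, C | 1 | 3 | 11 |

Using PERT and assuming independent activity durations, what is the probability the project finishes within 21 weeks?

te_A = (7 + 4·10 + 13)/6 = 60/6 = 10; σ²_A = ((13−7)/6)² = 1.000
te_B = (2 + 4·3 + 4)/6 = 18/6 = 3; σ²_B = ((4−2)/6)² = 0.111
te_C = (1 + 4·2 + 15)/6 = 24/6 = 4; σ²_C = ((15−1)/6)² = 5.444
te_D = (1 + 4·3 + 11)/6 = 24/6 = 4; σ²_D = ((11−1)/6)² = 2.778

Forward pass:
ES_A = 0; EF_A = 10
ES_B = 0; EF_B = 3
ES_C = max(EF_A=10, EF_B=3) = 10; EF_C = 10+4 = 14
ES_D = max(EF_B=3, EF_C=14) = 14; EF_D = 14+4 = 18
Expected project duration μ = 18 weeks. Critical path: A → C → D.

Variance along critical path = 1.000 + 5.444 + 2.778 = 9.222; σ = √9.222 = 3.037 weeks.
Z = (21 − 18) / 3.037 = 0.988
P(T ≤ 21) = Φ(0.988) ≈ 0.838

0.838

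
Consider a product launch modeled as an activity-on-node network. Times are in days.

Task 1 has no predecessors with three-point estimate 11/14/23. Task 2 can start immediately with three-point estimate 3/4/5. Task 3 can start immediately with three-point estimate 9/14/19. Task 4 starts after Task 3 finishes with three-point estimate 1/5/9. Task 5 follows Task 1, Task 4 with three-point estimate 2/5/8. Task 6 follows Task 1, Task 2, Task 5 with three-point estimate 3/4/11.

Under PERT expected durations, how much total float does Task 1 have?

te_Task 1 = (11 + 4·14 + 23)/6 = 90/6 = 15
te_Task 2 = (3 + 4·4 + 5)/6 = 24/6 = 4
te_Task 3 = (9 + 4·14 + 19)/6 = 84/6 = 14
te_Task 4 = (1 + 4·5 + 9)/6 = 30/6 = 5
te_Task 5 = (2 + 4·5 + 8)/6 = 30/6 = 5
te_Task 6 = (3 + 4·4 + 11)/6 = 30/6 = 5

Forward pass:
ES_Task 1 = 0; EF_Task 1 = 15
ES_Task 2 = 0; EF_Task 2 = 4
ES_Task 3 = 0; EF_Task 3 = 14
ES_Task 4 = 14; EF_Task 4 = 14+5 = 19
ES_Task 5 = max(EF_Task 1=15, EF_Task 4=19) = 19; EF_Task 5 = 19+5 = 24
ES_Task 6 = max(EF_Task 1=15, EF_Task 2=4, EF_Task 5=24) = 24; EF_Task 6 = 24+5 = 29
Expected project duration μ = 29 days. Critical path: Task 3 → Task 4 → Task 5 → Task 6.

Backward pass:
LF_Task 6 = 29; LS_Task 6 = 29−5 = 24
LF_Task 5 = LS_Task 6 = 24; LS_Task 5 = 24−5 = 19
LF_Task 4 = LS_Task 5 = 19; LS_Task 4 = 19−5 = 14
LF_Task 3 = LS_Task 4 = 14; LS_Task 3 = 14−14 = 0
LF_Task 2 = LS_Task 6 = 24; LS_Task 2 = 24−4 = 20
LF_Task 1 = min(LS_Task 5=19, LS_Task 6=24) = 19; LS_Task 1 = 19−15 = 4
Slack_Task 1 = LS_Task 1 − ES_Task 1 = 4 − 0 = 4

4 days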